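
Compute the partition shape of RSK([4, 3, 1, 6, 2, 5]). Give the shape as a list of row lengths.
[3, 2, 1]

Row-insert each entry into an empty tableau.

After inserting 4: P = [[4]].
After inserting 3: P = [[3], [4]].
After inserting 1: P = [[1], [3], [4]].
After inserting 6: P = [[1, 6], [3], [4]].
After inserting 2: P = [[1, 2], [3, 6], [4]].
After inserting 5: P = [[1, 2, 5], [3, 6], [4]].

The final insertion tableau P = [[1, 2, 5], [3, 6], [4]] has shape [3, 2, 1].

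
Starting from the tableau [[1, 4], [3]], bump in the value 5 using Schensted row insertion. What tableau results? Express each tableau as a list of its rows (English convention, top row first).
5 is larger than every entry of row 1, so it is appended to row 1. The new tableau is [[1, 4, 5], [3]].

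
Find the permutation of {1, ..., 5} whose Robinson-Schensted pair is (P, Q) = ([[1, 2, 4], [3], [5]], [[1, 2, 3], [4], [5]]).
1 3 5 4 2

Reverse the RSK construction: for i from n down to 1, find the cell of Q containing i, remove the entry at that cell from P, and reverse-bump it up through P; the value ejected from row 1 is w(i).

Step i=5: Q has 5 at row 3, column 1; remove 5 from row 3 of P and reverse-bump: 5 enters row 2 and ejects 3; 3 enters row 1 and ejects 2. So w(5) = 2. P is now [[1, 3, 4], [5]].
Step i=4: Q has 4 at row 2, column 1; remove 5 from row 2 of P and reverse-bump: 5 enters row 1 and ejects 4. So w(4) = 4. P is now [[1, 3, 5]].
Step i=3: Q has 3 at row 1, column 3; remove that cell from P, ejecting 5. So w(3) = 5. P is now [[1, 3]].
Step i=2: Q has 2 at row 1, column 2; remove that cell from P, ejecting 3. So w(2) = 3. P is now [[1]].
Step i=1: Q has 1 at row 1, column 1; remove that cell from P, ejecting 1. So w(1) = 1. P is now [].

So w = 1 3 5 4 2.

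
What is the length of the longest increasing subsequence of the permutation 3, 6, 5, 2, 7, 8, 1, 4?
4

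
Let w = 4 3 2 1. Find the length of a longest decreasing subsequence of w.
4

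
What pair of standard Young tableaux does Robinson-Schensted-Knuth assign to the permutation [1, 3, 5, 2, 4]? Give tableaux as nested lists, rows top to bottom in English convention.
Insert each entry of the permutation into P by Schensted row insertion, recording in Q the position of each new cell.

Insert 1: appended to row 1. P = [[1]], Q = [[1]].
Insert 3: appended to row 1. P = [[1, 3]], Q = [[1, 2]].
Insert 5: appended to row 1. P = [[1, 3, 5]], Q = [[1, 2, 3]].
Insert 2: 2 bumps 3 from row 1; 3 starts row 2. P = [[1, 2, 5], [3]], Q = [[1, 2, 3], [4]].
Insert 4: 4 bumps 5 from row 1; 5 appends to row 2. P = [[1, 2, 4], [3, 5]], Q = [[1, 2, 3], [4, 5]].

So P = [[1, 2, 4], [3, 5]], Q = [[1, 2, 3], [4, 5]].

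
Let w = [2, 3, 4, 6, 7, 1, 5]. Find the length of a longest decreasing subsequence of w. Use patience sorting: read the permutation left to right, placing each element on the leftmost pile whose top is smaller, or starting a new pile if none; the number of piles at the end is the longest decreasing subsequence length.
2

2: new pile. tops = [2]
3: onto pile 1 (replacing 2). tops = [3]
4: onto pile 1 (replacing 3). tops = [4]
6: onto pile 1 (replacing 4). tops = [6]
7: onto pile 1 (replacing 6). tops = [7]
1: new pile. tops = [7, 1]
5: onto pile 2 (replacing 1). tops = [7, 5]

2 piles, so the longest decreasing subsequence has length 2.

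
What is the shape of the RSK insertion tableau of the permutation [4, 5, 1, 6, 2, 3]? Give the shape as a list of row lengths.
[3, 3]

RSK row insertion gives P = [[1, 2, 3], [4, 5, 6]], which has shape [3, 3].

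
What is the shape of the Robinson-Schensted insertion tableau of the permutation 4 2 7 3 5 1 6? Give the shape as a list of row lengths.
Row-insert each entry into an empty tableau.

After inserting 4: P = [[4]].
After inserting 2: P = [[2], [4]].
After inserting 7: P = [[2, 7], [4]].
After inserting 3: P = [[2, 3], [4, 7]].
After inserting 5: P = [[2, 3, 5], [4, 7]].
After inserting 1: P = [[1, 3, 5], [2, 7], [4]].
After inserting 6: P = [[1, 3, 5, 6], [2, 7], [4]].

The final insertion tableau P = [[1, 3, 5, 6], [2, 7], [4]] has shape [4, 2, 1].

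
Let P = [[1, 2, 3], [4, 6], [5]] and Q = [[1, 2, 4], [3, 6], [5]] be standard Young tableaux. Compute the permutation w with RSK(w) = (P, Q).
Reverse the RSK construction: for i from n down to 1, find the cell of Q containing i, remove the entry at that cell from P, and reverse-bump it up through P; the value ejected from row 1 is w(i).

Step i=6: Q has 6 at row 2, column 2; remove 6 from row 2 of P and reverse-bump: 6 enters row 1 and ejects 3. So w(6) = 3. P is now [[1, 2, 6], [4], [5]].
Step i=5: Q has 5 at row 3, column 1; remove 5 from row 3 of P and reverse-bump: 5 enters row 2 and ejects 4; 4 enters row 1 and ejects 2. So w(5) = 2. P is now [[1, 4, 6], [5]].
Step i=4: Q has 4 at row 1, column 3; remove that cell from P, ejecting 6. So w(4) = 6. P is now [[1, 4], [5]].
Step i=3: Q has 3 at row 2, column 1; remove 5 from row 2 of P and reverse-bump: 5 enters row 1 and ejects 4. So w(3) = 4. P is now [[1, 5]].
Step i=2: Q has 2 at row 1, column 2; remove that cell from P, ejecting 5. So w(2) = 5. P is now [[1]].
Step i=1: Q has 1 at row 1, column 1; remove that cell from P, ejecting 1. So w(1) = 1. P is now [].

So w = 1 5 4 6 2 3.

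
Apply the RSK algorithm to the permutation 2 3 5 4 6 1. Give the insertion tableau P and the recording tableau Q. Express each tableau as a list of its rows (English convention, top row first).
Insert each entry of the permutation into P by Schensted row insertion, recording in Q the position of each new cell.

Insert 2: appended to row 1. P = [[2]].
Insert 3: appended to row 1. P = [[2, 3]].
Insert 5: appended to row 1. P = [[2, 3, 5]].
Insert 4: 4 bumps 5 from row 1; 5 starts row 2. P = [[2, 3, 4], [5]].
Insert 6: appended to row 1. P = [[2, 3, 4, 6], [5]].
Insert 1: 1 bumps 2 from row 1; 2 bumps 5 from row 2; 5 starts row 3. P = [[1, 3, 4, 6], [2], [5]].

So P = [[1, 3, 4, 6], [2], [5]], Q = [[1, 2, 3, 5], [4], [6]].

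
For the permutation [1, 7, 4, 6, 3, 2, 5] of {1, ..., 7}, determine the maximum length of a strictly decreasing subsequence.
4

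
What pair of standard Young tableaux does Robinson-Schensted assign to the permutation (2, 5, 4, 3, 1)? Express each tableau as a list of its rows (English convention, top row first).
Insert each entry of the permutation into P by Schensted row insertion, recording in Q the position of each new cell.

Insert 2: appended to row 1. P = [[2]].
Insert 5: appended to row 1. P = [[2, 5]].
Insert 4: 4 bumps 5 from row 1; 5 starts row 2. P = [[2, 4], [5]].
Insert 3: 3 bumps 4 from row 1; 4 bumps 5 from row 2; 5 starts row 3. P = [[2, 3], [4], [5]].
Insert 1: 1 bumps 2 from row 1; 2 bumps 4 from row 2; 4 bumps 5 from row 3; 5 starts row 4. P = [[1, 3], [2], [4], [5]].

So P = [[1, 3], [2], [4], [5]], Q = [[1, 2], [3], [4], [5]].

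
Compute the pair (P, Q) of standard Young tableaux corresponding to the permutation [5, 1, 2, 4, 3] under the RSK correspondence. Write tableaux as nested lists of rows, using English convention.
Insert each entry of the permutation into P by Schensted row insertion, recording in Q the position of each new cell.

Insert 5: appended to row 1. P = [[5]].
Insert 1: 1 bumps 5 from row 1; 5 starts row 2. P = [[1], [5]].
Insert 2: appended to row 1. P = [[1, 2], [5]].
Insert 4: appended to row 1. P = [[1, 2, 4], [5]].
Insert 3: 3 bumps 4 from row 1; 4 bumps 5 from row 2; 5 starts row 3. P = [[1, 2, 3], [4], [5]].

So P = [[1, 2, 3], [4], [5]], Q = [[1, 3, 4], [2], [5]].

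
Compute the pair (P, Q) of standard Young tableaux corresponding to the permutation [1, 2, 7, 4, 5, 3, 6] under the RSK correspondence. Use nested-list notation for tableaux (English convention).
Insert each entry of the permutation into P by Schensted row insertion, recording in Q the position of each new cell.

Insert 1: appended to row 1. P = [[1]], Q = [[1]].
Insert 2: appended to row 1. P = [[1, 2]], Q = [[1, 2]].
Insert 7: appended to row 1. P = [[1, 2, 7]], Q = [[1, 2, 3]].
Insert 4: 4 bumps 7 from row 1; 7 starts row 2. P = [[1, 2, 4], [7]], Q = [[1, 2, 3], [4]].
Insert 5: appended to row 1. P = [[1, 2, 4, 5], [7]], Q = [[1, 2, 3, 5], [4]].
Insert 3: 3 bumps 4 from row 1; 4 bumps 7 from row 2; 7 starts row 3. P = [[1, 2, 3, 5], [4], [7]], Q = [[1, 2, 3, 5], [4], [6]].
Insert 6: appended to row 1. P = [[1, 2, 3, 5, 6], [4], [7]], Q = [[1, 2, 3, 5, 7], [4], [6]].

So P = [[1, 2, 3, 5, 6], [4], [7]], Q = [[1, 2, 3, 5, 7], [4], [6]].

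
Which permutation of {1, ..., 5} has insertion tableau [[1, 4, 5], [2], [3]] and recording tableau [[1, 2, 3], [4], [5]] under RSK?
3 4 5 2 1

Reverse the RSK construction: for i from n down to 1, find the cell of Q containing i, remove the entry at that cell from P, and reverse-bump it up through P; the value ejected from row 1 is w(i).

Step i=5: Q has 5 at row 3, column 1; remove 3 from row 3 of P and reverse-bump: 3 enters row 2 and ejects 2; 2 enters row 1 and ejects 1. So w(5) = 1. P is now [[2, 4, 5], [3]].
Step i=4: Q has 4 at row 2, column 1; remove 3 from row 2 of P and reverse-bump: 3 enters row 1 and ejects 2. So w(4) = 2. P is now [[3, 4, 5]].
Step i=3: Q has 3 at row 1, column 3; remove that cell from P, ejecting 5. So w(3) = 5. P is now [[3, 4]].
Step i=2: Q has 2 at row 1, column 2; remove that cell from P, ejecting 4. So w(2) = 4. P is now [[3]].
Step i=1: Q has 1 at row 1, column 1; remove that cell from P, ejecting 3. So w(1) = 3. P is now [].

So w = 3 4 5 2 1.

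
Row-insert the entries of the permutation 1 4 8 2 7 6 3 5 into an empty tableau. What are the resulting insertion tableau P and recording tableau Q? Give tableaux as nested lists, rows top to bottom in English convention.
P = [[1, 2, 3, 5], [4, 6], [7], [8]], Q = [[1, 2, 3, 8], [4, 5], [6], [7]]

Insert each entry of the permutation into P by Schensted row insertion, recording in Q the position of each new cell.

Insert 1: appended to row 1. P = [[1]].
Insert 4: appended to row 1. P = [[1, 4]].
Insert 8: appended to row 1. P = [[1, 4, 8]].
Insert 2: 2 bumps 4 from row 1; 4 starts row 2. P = [[1, 2, 8], [4]].
Insert 7: 7 bumps 8 from row 1; 8 appends to row 2. P = [[1, 2, 7], [4, 8]].
Insert 6: 6 bumps 7 from row 1; 7 bumps 8 from row 2; 8 starts row 3. P = [[1, 2, 6], [4, 7], [8]].
Insert 3: 3 bumps 6 from row 1; 6 bumps 7 from row 2; 7 bumps 8 from row 3; 8 starts row 4. P = [[1, 2, 3], [4, 6], [7], [8]].
Insert 5: appended to row 1. P = [[1, 2, 3, 5], [4, 6], [7], [8]].

So P = [[1, 2, 3, 5], [4, 6], [7], [8]], Q = [[1, 2, 3, 8], [4, 5], [6], [7]].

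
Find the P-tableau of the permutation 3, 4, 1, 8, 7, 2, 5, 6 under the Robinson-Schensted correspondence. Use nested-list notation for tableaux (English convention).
P = [[1, 2, 5, 6], [3, 4, 7], [8]]

Insert 3: appended to row 1. P = [[3]].
Insert 4: appended to row 1. P = [[3, 4]].
Insert 1: 1 bumps 3 from row 1; 3 starts row 2. P = [[1, 4], [3]].
Insert 8: appended to row 1. P = [[1, 4, 8], [3]].
Insert 7: 7 bumps 8 from row 1; 8 appends to row 2. P = [[1, 4, 7], [3, 8]].
Insert 2: 2 bumps 4 from row 1; 4 bumps 8 from row 2; 8 starts row 3. P = [[1, 2, 7], [3, 4], [8]].
Insert 5: 5 bumps 7 from row 1; 7 appends to row 2. P = [[1, 2, 5], [3, 4, 7], [8]].
Insert 6: appended to row 1. P = [[1, 2, 5, 6], [3, 4, 7], [8]].

So P = [[1, 2, 5, 6], [3, 4, 7], [8]].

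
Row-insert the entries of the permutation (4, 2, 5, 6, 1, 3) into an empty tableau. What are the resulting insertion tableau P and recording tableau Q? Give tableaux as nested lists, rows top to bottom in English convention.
Insert each entry of the permutation into P by Schensted row insertion, recording in Q the position of each new cell.

After inserting 4: P = [[4]].
After inserting 2: P = [[2], [4]].
After inserting 5: P = [[2, 5], [4]].
After inserting 6: P = [[2, 5, 6], [4]].
After inserting 1: P = [[1, 5, 6], [2], [4]].
After inserting 3: P = [[1, 3, 6], [2, 5], [4]].

So P = [[1, 3, 6], [2, 5], [4]], Q = [[1, 3, 4], [2, 6], [5]].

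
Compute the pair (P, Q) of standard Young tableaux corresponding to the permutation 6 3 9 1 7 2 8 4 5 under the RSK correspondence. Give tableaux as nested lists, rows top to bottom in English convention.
P = [[1, 2, 4, 5], [3, 7, 8], [6, 9]], Q = [[1, 3, 7, 9], [2, 5, 8], [4, 6]]

Insert each entry of the permutation into P by Schensted row insertion, recording in Q the position of each new cell.

Insert 6: appended to row 1. P = [[6]].
Insert 3: 3 bumps 6 from row 1; 6 starts row 2. P = [[3], [6]].
Insert 9: appended to row 1. P = [[3, 9], [6]].
Insert 1: 1 bumps 3 from row 1; 3 bumps 6 from row 2; 6 starts row 3. P = [[1, 9], [3], [6]].
Insert 7: 7 bumps 9 from row 1; 9 appends to row 2. P = [[1, 7], [3, 9], [6]].
Insert 2: 2 bumps 7 from row 1; 7 bumps 9 from row 2; 9 appends to row 3. P = [[1, 2], [3, 7], [6, 9]].
Insert 8: appended to row 1. P = [[1, 2, 8], [3, 7], [6, 9]].
Insert 4: 4 bumps 8 from row 1; 8 appends to row 2. P = [[1, 2, 4], [3, 7, 8], [6, 9]].
Insert 5: appended to row 1. P = [[1, 2, 4, 5], [3, 7, 8], [6, 9]].

So P = [[1, 2, 4, 5], [3, 7, 8], [6, 9]], Q = [[1, 3, 7, 9], [2, 5, 8], [4, 6]].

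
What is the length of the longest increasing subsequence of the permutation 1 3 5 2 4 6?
4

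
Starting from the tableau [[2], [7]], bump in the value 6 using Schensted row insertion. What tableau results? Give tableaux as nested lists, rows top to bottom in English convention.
6 is larger than every entry of row 1, so it is appended to row 1. The new tableau is [[2, 6], [7]].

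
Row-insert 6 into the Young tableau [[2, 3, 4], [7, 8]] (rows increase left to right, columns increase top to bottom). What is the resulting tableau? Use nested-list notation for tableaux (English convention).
[[2, 3, 4, 6], [7, 8]]

6 is larger than every entry of row 1, so it is appended to row 1. The new tableau is [[2, 3, 4, 6], [7, 8]].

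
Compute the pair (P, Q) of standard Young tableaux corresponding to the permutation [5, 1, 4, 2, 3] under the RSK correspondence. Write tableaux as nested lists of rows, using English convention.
P = [[1, 2, 3], [4], [5]], Q = [[1, 3, 5], [2], [4]]

Insert each entry of the permutation into P by Schensted row insertion, recording in Q the position of each new cell.

Insert 5: appended to row 1. P = [[5]].
Insert 1: 1 bumps 5 from row 1; 5 starts row 2. P = [[1], [5]].
Insert 4: appended to row 1. P = [[1, 4], [5]].
Insert 2: 2 bumps 4 from row 1; 4 bumps 5 from row 2; 5 starts row 3. P = [[1, 2], [4], [5]].
Insert 3: appended to row 1. P = [[1, 2, 3], [4], [5]].

So P = [[1, 2, 3], [4], [5]], Q = [[1, 3, 5], [2], [4]].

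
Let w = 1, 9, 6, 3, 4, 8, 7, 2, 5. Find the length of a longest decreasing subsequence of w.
4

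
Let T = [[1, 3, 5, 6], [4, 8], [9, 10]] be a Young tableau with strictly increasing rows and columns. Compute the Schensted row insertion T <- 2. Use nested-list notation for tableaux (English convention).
[[1, 2, 5, 6], [3, 8], [4, 10], [9]]

In row 1, 2 replaces 3 (the leftmost entry greater than 2); 3 is bumped to row 2. In row 2, 3 replaces 4 (the leftmost entry greater than 3); 4 is bumped to row 3. In row 3, 4 replaces 9 (the leftmost entry greater than 4); 9 is bumped to row 4. 9 starts a new row 4. The new tableau is [[1, 2, 5, 6], [3, 8], [4, 10], [9]].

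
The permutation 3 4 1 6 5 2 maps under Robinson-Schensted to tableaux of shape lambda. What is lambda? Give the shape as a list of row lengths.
[3, 2, 1]

Row-insert each entry into an empty tableau.

After inserting 3: P = [[3]].
After inserting 4: P = [[3, 4]].
After inserting 1: P = [[1, 4], [3]].
After inserting 6: P = [[1, 4, 6], [3]].
After inserting 5: P = [[1, 4, 5], [3, 6]].
After inserting 2: P = [[1, 2, 5], [3, 4], [6]].

The final insertion tableau P = [[1, 2, 5], [3, 4], [6]] has shape [3, 2, 1].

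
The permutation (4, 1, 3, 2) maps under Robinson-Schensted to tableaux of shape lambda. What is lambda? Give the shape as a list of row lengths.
Row-insert each entry into an empty tableau.

After inserting 4: P = [[4]].
After inserting 1: P = [[1], [4]].
After inserting 3: P = [[1, 3], [4]].
After inserting 2: P = [[1, 2], [3], [4]].

The final insertion tableau P = [[1, 2], [3], [4]] has shape [2, 1, 1].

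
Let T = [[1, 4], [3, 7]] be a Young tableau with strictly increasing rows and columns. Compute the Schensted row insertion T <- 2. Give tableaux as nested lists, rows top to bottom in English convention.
In row 1, 2 replaces 4 (the leftmost entry greater than 2); 4 is bumped to row 2. In row 2, 4 replaces 7 (the leftmost entry greater than 4); 7 is bumped to row 3. 7 starts a new row 3. The new tableau is [[1, 2], [3, 4], [7]].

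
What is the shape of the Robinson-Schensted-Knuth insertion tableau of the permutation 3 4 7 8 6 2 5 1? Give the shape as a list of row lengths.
Row-insert each entry into an empty tableau.

After inserting 3: P = [[3]].
After inserting 4: P = [[3, 4]].
After inserting 7: P = [[3, 4, 7]].
After inserting 8: P = [[3, 4, 7, 8]].
After inserting 6: P = [[3, 4, 6, 8], [7]].
After inserting 2: P = [[2, 4, 6, 8], [3], [7]].
After inserting 5: P = [[2, 4, 5, 8], [3, 6], [7]].
After inserting 1: P = [[1, 4, 5, 8], [2, 6], [3], [7]].

The final insertion tableau P = [[1, 4, 5, 8], [2, 6], [3], [7]] has shape [4, 2, 1, 1].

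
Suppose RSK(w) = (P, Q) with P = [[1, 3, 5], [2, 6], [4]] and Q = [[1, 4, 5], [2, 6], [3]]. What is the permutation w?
Reverse the RSK construction: for i from n down to 1, find the cell of Q containing i, remove the entry at that cell from P, and reverse-bump it up through P; the value ejected from row 1 is w(i).

Step i=6: Q has 6 at row 2, column 2; remove 6 from row 2 of P and reverse-bump: 6 enters row 1 and ejects 5. So w(6) = 5. P is now [[1, 3, 6], [2], [4]].
Step i=5: Q has 5 at row 1, column 3; remove that cell from P, ejecting 6. So w(5) = 6. P is now [[1, 3], [2], [4]].
Step i=4: Q has 4 at row 1, column 2; remove that cell from P, ejecting 3. So w(4) = 3. P is now [[1], [2], [4]].
Step i=3: Q has 3 at row 3, column 1; remove 4 from row 3 of P and reverse-bump: 4 enters row 2 and ejects 2; 2 enters row 1 and ejects 1. So w(3) = 1. P is now [[2], [4]].
Step i=2: Q has 2 at row 2, column 1; remove 4 from row 2 of P and reverse-bump: 4 enters row 1 and ejects 2. So w(2) = 2. P is now [[4]].
Step i=1: Q has 1 at row 1, column 1; remove that cell from P, ejecting 4. So w(1) = 4. P is now [].

So w = 4 2 1 3 6 5.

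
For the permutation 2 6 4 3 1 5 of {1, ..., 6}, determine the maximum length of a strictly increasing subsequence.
3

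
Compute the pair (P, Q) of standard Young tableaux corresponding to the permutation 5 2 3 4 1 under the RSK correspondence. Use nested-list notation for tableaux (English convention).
Insert each entry of the permutation into P by Schensted row insertion, recording in Q the position of each new cell.

Insert 5: appended to row 1. P = [[5]].
Insert 2: 2 bumps 5 from row 1; 5 starts row 2. P = [[2], [5]].
Insert 3: appended to row 1. P = [[2, 3], [5]].
Insert 4: appended to row 1. P = [[2, 3, 4], [5]].
Insert 1: 1 bumps 2 from row 1; 2 bumps 5 from row 2; 5 starts row 3. P = [[1, 3, 4], [2], [5]].

So P = [[1, 3, 4], [2], [5]], Q = [[1, 3, 4], [2], [5]].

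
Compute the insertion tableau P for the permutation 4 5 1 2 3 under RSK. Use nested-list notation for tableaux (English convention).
Insert 4: appended to row 1. P = [[4]].
Insert 5: appended to row 1. P = [[4, 5]].
Insert 1: 1 bumps 4 from row 1; 4 starts row 2. P = [[1, 5], [4]].
Insert 2: 2 bumps 5 from row 1; 5 appends to row 2. P = [[1, 2], [4, 5]].
Insert 3: appended to row 1. P = [[1, 2, 3], [4, 5]].

So P = [[1, 2, 3], [4, 5]].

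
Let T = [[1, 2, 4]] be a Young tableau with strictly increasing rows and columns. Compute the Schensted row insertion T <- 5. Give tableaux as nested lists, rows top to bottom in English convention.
5 is larger than every entry of row 1, so it is appended to row 1. The new tableau is [[1, 2, 4, 5]].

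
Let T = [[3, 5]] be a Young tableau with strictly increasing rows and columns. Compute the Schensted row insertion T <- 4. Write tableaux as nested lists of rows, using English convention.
[[3, 4], [5]]

In row 1, 4 replaces 5 (the leftmost entry greater than 4); 5 is bumped to row 2. 5 starts a new row 2. The new tableau is [[3, 4], [5]].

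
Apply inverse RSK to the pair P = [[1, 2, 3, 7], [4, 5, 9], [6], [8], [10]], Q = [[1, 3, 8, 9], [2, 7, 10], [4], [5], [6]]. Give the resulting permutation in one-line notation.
Reverse the RSK construction: for i from n down to 1, find the cell of Q containing i, remove the entry at that cell from P, and reverse-bump it up through P; the value ejected from row 1 is w(i).

Step i=10: Q has 10 at row 2, column 3; remove 9 from row 2 of P and reverse-bump: 9 enters row 1 and ejects 7. So w(10) = 7. P is now [[1, 2, 3, 9], [4, 5], [6], [8], [10]].
Step i=9: Q has 9 at row 1, column 4; remove that cell from P, ejecting 9. So w(9) = 9. P is now [[1, 2, 3], [4, 5], [6], [8], [10]].
Step i=8: Q has 8 at row 1, column 3; remove that cell from P, ejecting 3. So w(8) = 3. P is now [[1, 2], [4, 5], [6], [8], [10]].
Step i=7: Q has 7 at row 2, column 2; remove 5 from row 2 of P and reverse-bump: 5 enters row 1 and ejects 2. So w(7) = 2. P is now [[1, 5], [4], [6], [8], [10]].
Step i=6: Q has 6 at row 5, column 1; remove 10 from row 5 of P and reverse-bump: 10 enters row 4 and ejects 8; 8 enters row 3 and ejects 6; 6 enters row 2 and ejects 4; 4 enters row 1 and ejects 1. So w(6) = 1. P is now [[4, 5], [6], [8], [10]].
Step i=5: Q has 5 at row 4, column 1; remove 10 from row 4 of P and reverse-bump: 10 enters row 3 and ejects 8; 8 enters row 2 and ejects 6; 6 enters row 1 and ejects 5. So w(5) = 5. P is now [[4, 6], [8], [10]].
Step i=4: Q has 4 at row 3, column 1; remove 10 from row 3 of P and reverse-bump: 10 enters row 2 and ejects 8; 8 enters row 1 and ejects 6. So w(4) = 6. P is now [[4, 8], [10]].
Step i=3: Q has 3 at row 1, column 2; remove that cell from P, ejecting 8. So w(3) = 8. P is now [[4], [10]].
Step i=2: Q has 2 at row 2, column 1; remove 10 from row 2 of P and reverse-bump: 10 enters row 1 and ejects 4. So w(2) = 4. P is now [[10]].
Step i=1: Q has 1 at row 1, column 1; remove that cell from P, ejecting 10. So w(1) = 10. P is now [].

So w = 10 4 8 6 5 1 2 3 9 7.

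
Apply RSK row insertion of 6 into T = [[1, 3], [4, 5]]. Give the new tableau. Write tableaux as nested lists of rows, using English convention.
[[1, 3, 6], [4, 5]]

6 is larger than every entry of row 1, so it is appended to row 1. The new tableau is [[1, 3, 6], [4, 5]].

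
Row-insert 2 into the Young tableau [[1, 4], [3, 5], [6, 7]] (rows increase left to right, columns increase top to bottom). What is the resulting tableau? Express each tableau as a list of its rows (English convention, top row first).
In row 1, 2 replaces 4 (the leftmost entry greater than 2); 4 is bumped to row 2. In row 2, 4 replaces 5 (the leftmost entry greater than 4); 5 is bumped to row 3. In row 3, 5 replaces 6 (the leftmost entry greater than 5); 6 is bumped to row 4. 6 starts a new row 4. The new tableau is [[1, 2], [3, 4], [5, 7], [6]].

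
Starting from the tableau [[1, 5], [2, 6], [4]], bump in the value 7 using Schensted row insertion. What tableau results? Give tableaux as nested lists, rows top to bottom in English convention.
7 is larger than every entry of row 1, so it is appended to row 1. The new tableau is [[1, 5, 7], [2, 6], [4]].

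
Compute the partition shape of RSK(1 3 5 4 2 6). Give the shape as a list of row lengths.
Row-insert each entry into an empty tableau.

After inserting 1: P = [[1]].
After inserting 3: P = [[1, 3]].
After inserting 5: P = [[1, 3, 5]].
After inserting 4: P = [[1, 3, 4], [5]].
After inserting 2: P = [[1, 2, 4], [3], [5]].
After inserting 6: P = [[1, 2, 4, 6], [3], [5]].

The final insertion tableau P = [[1, 2, 4, 6], [3], [5]] has shape [4, 1, 1].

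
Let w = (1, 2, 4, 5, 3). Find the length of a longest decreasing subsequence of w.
2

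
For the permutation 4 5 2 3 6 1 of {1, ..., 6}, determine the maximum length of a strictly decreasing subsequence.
3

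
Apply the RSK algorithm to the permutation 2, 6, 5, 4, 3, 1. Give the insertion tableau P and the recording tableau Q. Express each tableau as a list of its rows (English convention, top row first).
P = [[1, 3], [2], [4], [5], [6]], Q = [[1, 2], [3], [4], [5], [6]]

Insert each entry of the permutation into P by Schensted row insertion, recording in Q the position of each new cell.

Insert 2: appended to row 1. P = [[2]].
Insert 6: appended to row 1. P = [[2, 6]].
Insert 5: 5 bumps 6 from row 1; 6 starts row 2. P = [[2, 5], [6]].
Insert 4: 4 bumps 5 from row 1; 5 bumps 6 from row 2; 6 starts row 3. P = [[2, 4], [5], [6]].
Insert 3: 3 bumps 4 from row 1; 4 bumps 5 from row 2; 5 bumps 6 from row 3; 6 starts row 4. P = [[2, 3], [4], [5], [6]].
Insert 1: 1 bumps 2 from row 1; 2 bumps 4 from row 2; 4 bumps 5 from row 3; 5 bumps 6 from row 4; 6 starts row 5. P = [[1, 3], [2], [4], [5], [6]].

So P = [[1, 3], [2], [4], [5], [6]], Q = [[1, 2], [3], [4], [5], [6]].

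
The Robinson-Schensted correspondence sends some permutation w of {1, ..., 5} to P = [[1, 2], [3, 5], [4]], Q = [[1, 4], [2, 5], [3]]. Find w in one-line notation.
Reverse the RSK construction: for i from n down to 1, find the cell of Q containing i, remove the entry at that cell from P, and reverse-bump it up through P; the value ejected from row 1 is w(i).

Step i=5: Q has 5 at row 2, column 2; remove 5 from row 2 of P and reverse-bump: 5 enters row 1 and ejects 2. So w(5) = 2. P is now [[1, 5], [3], [4]].
Step i=4: Q has 4 at row 1, column 2; remove that cell from P, ejecting 5. So w(4) = 5. P is now [[1], [3], [4]].
Step i=3: Q has 3 at row 3, column 1; remove 4 from row 3 of P and reverse-bump: 4 enters row 2 and ejects 3; 3 enters row 1 and ejects 1. So w(3) = 1. P is now [[3], [4]].
Step i=2: Q has 2 at row 2, column 1; remove 4 from row 2 of P and reverse-bump: 4 enters row 1 and ejects 3. So w(2) = 3. P is now [[4]].
Step i=1: Q has 1 at row 1, column 1; remove that cell from P, ejecting 4. So w(1) = 4. P is now [].

So w = 4 3 1 5 2.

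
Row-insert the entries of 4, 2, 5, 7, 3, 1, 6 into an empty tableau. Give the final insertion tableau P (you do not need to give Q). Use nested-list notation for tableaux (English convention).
Insert 4: appended to row 1. P = [[4]].
Insert 2: 2 bumps 4 from row 1; 4 starts row 2. P = [[2], [4]].
Insert 5: appended to row 1. P = [[2, 5], [4]].
Insert 7: appended to row 1. P = [[2, 5, 7], [4]].
Insert 3: 3 bumps 5 from row 1; 5 appends to row 2. P = [[2, 3, 7], [4, 5]].
Insert 1: 1 bumps 2 from row 1; 2 bumps 4 from row 2; 4 starts row 3. P = [[1, 3, 7], [2, 5], [4]].
Insert 6: 6 bumps 7 from row 1; 7 appends to row 2. P = [[1, 3, 6], [2, 5, 7], [4]].

So P = [[1, 3, 6], [2, 5, 7], [4]].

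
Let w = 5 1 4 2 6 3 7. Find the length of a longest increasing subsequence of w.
4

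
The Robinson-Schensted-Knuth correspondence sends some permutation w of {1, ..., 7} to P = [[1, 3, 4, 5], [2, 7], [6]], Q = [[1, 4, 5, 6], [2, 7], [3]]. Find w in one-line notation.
Reverse the RSK construction: for i from n down to 1, find the cell of Q containing i, remove the entry at that cell from P, and reverse-bump it up through P; the value ejected from row 1 is w(i).

Step i=7: Q has 7 at row 2, column 2; remove 7 from row 2 of P and reverse-bump: 7 enters row 1 and ejects 5. So w(7) = 5. P is now [[1, 3, 4, 7], [2], [6]].
Step i=6: Q has 6 at row 1, column 4; remove that cell from P, ejecting 7. So w(6) = 7. P is now [[1, 3, 4], [2], [6]].
Step i=5: Q has 5 at row 1, column 3; remove that cell from P, ejecting 4. So w(5) = 4. P is now [[1, 3], [2], [6]].
Step i=4: Q has 4 at row 1, column 2; remove that cell from P, ejecting 3. So w(4) = 3. P is now [[1], [2], [6]].
Step i=3: Q has 3 at row 3, column 1; remove 6 from row 3 of P and reverse-bump: 6 enters row 2 and ejects 2; 2 enters row 1 and ejects 1. So w(3) = 1. P is now [[2], [6]].
Step i=2: Q has 2 at row 2, column 1; remove 6 from row 2 of P and reverse-bump: 6 enters row 1 and ejects 2. So w(2) = 2. P is now [[6]].
Step i=1: Q has 1 at row 1, column 1; remove that cell from P, ejecting 6. So w(1) = 6. P is now [].

So w = 6 2 1 3 4 7 5.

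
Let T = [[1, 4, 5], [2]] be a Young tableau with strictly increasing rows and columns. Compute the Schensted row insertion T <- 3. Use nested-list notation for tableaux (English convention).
[[1, 3, 5], [2, 4]]

In row 1, 3 replaces 4 (the leftmost entry greater than 3); 4 is bumped to row 2. 4 is appended to row 2. The new tableau is [[1, 3, 5], [2, 4]].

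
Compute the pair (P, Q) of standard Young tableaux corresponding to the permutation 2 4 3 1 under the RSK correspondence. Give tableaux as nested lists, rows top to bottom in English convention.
P = [[1, 3], [2], [4]], Q = [[1, 2], [3], [4]]

Insert each entry of the permutation into P by Schensted row insertion, recording in Q the position of each new cell.

Insert 2: appended to row 1. P = [[2]].
Insert 4: appended to row 1. P = [[2, 4]].
Insert 3: 3 bumps 4 from row 1; 4 starts row 2. P = [[2, 3], [4]].
Insert 1: 1 bumps 2 from row 1; 2 bumps 4 from row 2; 4 starts row 3. P = [[1, 3], [2], [4]].

So P = [[1, 3], [2], [4]], Q = [[1, 2], [3], [4]].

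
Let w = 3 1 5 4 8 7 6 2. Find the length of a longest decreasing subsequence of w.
4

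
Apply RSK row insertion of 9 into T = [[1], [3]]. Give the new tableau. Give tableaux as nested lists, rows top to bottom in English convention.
9 is larger than every entry of row 1, so it is appended to row 1. The new tableau is [[1, 9], [3]].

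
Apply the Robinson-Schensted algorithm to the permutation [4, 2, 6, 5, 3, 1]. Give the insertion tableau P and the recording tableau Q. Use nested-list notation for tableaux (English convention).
P = [[1, 3], [2, 5], [4], [6]], Q = [[1, 3], [2, 4], [5], [6]]

Insert each entry of the permutation into P by Schensted row insertion, recording in Q the position of each new cell.

Insert 4: appended to row 1. P = [[4]].
Insert 2: 2 bumps 4 from row 1; 4 starts row 2. P = [[2], [4]].
Insert 6: appended to row 1. P = [[2, 6], [4]].
Insert 5: 5 bumps 6 from row 1; 6 appends to row 2. P = [[2, 5], [4, 6]].
Insert 3: 3 bumps 5 from row 1; 5 bumps 6 from row 2; 6 starts row 3. P = [[2, 3], [4, 5], [6]].
Insert 1: 1 bumps 2 from row 1; 2 bumps 4 from row 2; 4 bumps 6 from row 3; 6 starts row 4. P = [[1, 3], [2, 5], [4], [6]].

So P = [[1, 3], [2, 5], [4], [6]], Q = [[1, 3], [2, 4], [5], [6]].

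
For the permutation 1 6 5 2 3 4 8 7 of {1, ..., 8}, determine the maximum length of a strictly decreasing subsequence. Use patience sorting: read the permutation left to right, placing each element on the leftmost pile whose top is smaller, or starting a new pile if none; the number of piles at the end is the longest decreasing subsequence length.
1: new pile. tops = [1]
6: onto pile 1 (replacing 1). tops = [6]
5: new pile. tops = [6, 5]
2: new pile. tops = [6, 5, 2]
3: onto pile 3 (replacing 2). tops = [6, 5, 3]
4: onto pile 3 (replacing 3). tops = [6, 5, 4]
8: onto pile 1 (replacing 6). tops = [8, 5, 4]
7: onto pile 2 (replacing 5). tops = [8, 7, 4]

3 piles, so the longest decreasing subsequence has length 3.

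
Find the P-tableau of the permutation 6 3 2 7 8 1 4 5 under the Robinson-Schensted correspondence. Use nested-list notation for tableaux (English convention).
Insert 6: appended to row 1. P = [[6]].
Insert 3: 3 bumps 6 from row 1; 6 starts row 2. P = [[3], [6]].
Insert 2: 2 bumps 3 from row 1; 3 bumps 6 from row 2; 6 starts row 3. P = [[2], [3], [6]].
Insert 7: appended to row 1. P = [[2, 7], [3], [6]].
Insert 8: appended to row 1. P = [[2, 7, 8], [3], [6]].
Insert 1: 1 bumps 2 from row 1; 2 bumps 3 from row 2; 3 bumps 6 from row 3; 6 starts row 4. P = [[1, 7, 8], [2], [3], [6]].
Insert 4: 4 bumps 7 from row 1; 7 appends to row 2. P = [[1, 4, 8], [2, 7], [3], [6]].
Insert 5: 5 bumps 8 from row 1; 8 appends to row 2. P = [[1, 4, 5], [2, 7, 8], [3], [6]].

So P = [[1, 4, 5], [2, 7, 8], [3], [6]].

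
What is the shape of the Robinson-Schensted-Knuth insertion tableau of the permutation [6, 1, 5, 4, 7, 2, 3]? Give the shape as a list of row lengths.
Row-insert each entry into an empty tableau.

After inserting 6: P = [[6]].
After inserting 1: P = [[1], [6]].
After inserting 5: P = [[1, 5], [6]].
After inserting 4: P = [[1, 4], [5], [6]].
After inserting 7: P = [[1, 4, 7], [5], [6]].
After inserting 2: P = [[1, 2, 7], [4], [5], [6]].
After inserting 3: P = [[1, 2, 3], [4, 7], [5], [6]].

The final insertion tableau P = [[1, 2, 3], [4, 7], [5], [6]] has shape [3, 2, 1, 1].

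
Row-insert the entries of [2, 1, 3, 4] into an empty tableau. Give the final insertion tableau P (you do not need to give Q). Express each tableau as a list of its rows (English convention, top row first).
Insert 2: appended to row 1. P = [[2]].
Insert 1: 1 bumps 2 from row 1; 2 starts row 2. P = [[1], [2]].
Insert 3: appended to row 1. P = [[1, 3], [2]].
Insert 4: appended to row 1. P = [[1, 3, 4], [2]].

So P = [[1, 3, 4], [2]].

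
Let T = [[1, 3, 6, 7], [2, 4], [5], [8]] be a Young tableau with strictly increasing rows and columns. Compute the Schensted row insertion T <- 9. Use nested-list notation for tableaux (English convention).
9 is larger than every entry of row 1, so it is appended to row 1. The new tableau is [[1, 3, 6, 7, 9], [2, 4], [5], [8]].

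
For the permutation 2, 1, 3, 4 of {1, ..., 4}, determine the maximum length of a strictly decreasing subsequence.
2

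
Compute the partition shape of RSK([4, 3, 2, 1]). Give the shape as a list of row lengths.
[1, 1, 1, 1]

Row-insert each entry into an empty tableau.

After inserting 4: P = [[4]].
After inserting 3: P = [[3], [4]].
After inserting 2: P = [[2], [3], [4]].
After inserting 1: P = [[1], [2], [3], [4]].

The final insertion tableau P = [[1], [2], [3], [4]] has shape [1, 1, 1, 1].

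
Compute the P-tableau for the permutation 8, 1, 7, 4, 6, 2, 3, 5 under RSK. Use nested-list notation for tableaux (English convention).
P = [[1, 2, 3, 5], [4, 6], [7], [8]]

After inserting 8: P = [[8]].
After inserting 1: P = [[1], [8]].
After inserting 7: P = [[1, 7], [8]].
After inserting 4: P = [[1, 4], [7], [8]].
After inserting 6: P = [[1, 4, 6], [7], [8]].
After inserting 2: P = [[1, 2, 6], [4], [7], [8]].
After inserting 3: P = [[1, 2, 3], [4, 6], [7], [8]].
After inserting 5: P = [[1, 2, 3, 5], [4, 6], [7], [8]].

So P = [[1, 2, 3, 5], [4, 6], [7], [8]].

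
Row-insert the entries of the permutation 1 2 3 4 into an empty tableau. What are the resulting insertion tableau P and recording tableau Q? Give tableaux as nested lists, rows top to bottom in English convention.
P = [[1, 2, 3, 4]], Q = [[1, 2, 3, 4]]

Insert each entry of the permutation into P by Schensted row insertion, recording in Q the position of each new cell.

Insert 1: appended to row 1. P = [[1]].
Insert 2: appended to row 1. P = [[1, 2]].
Insert 3: appended to row 1. P = [[1, 2, 3]].
Insert 4: appended to row 1. P = [[1, 2, 3, 4]].

So P = [[1, 2, 3, 4]], Q = [[1, 2, 3, 4]].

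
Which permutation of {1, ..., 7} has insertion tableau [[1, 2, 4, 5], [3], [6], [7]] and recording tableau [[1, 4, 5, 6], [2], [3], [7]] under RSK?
Reverse the RSK construction: for i from n down to 1, find the cell of Q containing i, remove the entry at that cell from P, and reverse-bump it up through P; the value ejected from row 1 is w(i).

Step i=7: Q has 7 at row 4, column 1; remove 7 from row 4 of P and reverse-bump: 7 enters row 3 and ejects 6; 6 enters row 2 and ejects 3; 3 enters row 1 and ejects 2. So w(7) = 2. P is now [[1, 3, 4, 5], [6], [7]].
Step i=6: Q has 6 at row 1, column 4; remove that cell from P, ejecting 5. So w(6) = 5. P is now [[1, 3, 4], [6], [7]].
Step i=5: Q has 5 at row 1, column 3; remove that cell from P, ejecting 4. So w(5) = 4. P is now [[1, 3], [6], [7]].
Step i=4: Q has 4 at row 1, column 2; remove that cell from P, ejecting 3. So w(4) = 3. P is now [[1], [6], [7]].
Step i=3: Q has 3 at row 3, column 1; remove 7 from row 3 of P and reverse-bump: 7 enters row 2 and ejects 6; 6 enters row 1 and ejects 1. So w(3) = 1. P is now [[6], [7]].
Step i=2: Q has 2 at row 2, column 1; remove 7 from row 2 of P and reverse-bump: 7 enters row 1 and ejects 6. So w(2) = 6. P is now [[7]].
Step i=1: Q has 1 at row 1, column 1; remove that cell from P, ejecting 7. So w(1) = 7. P is now [].

So w = 7 6 1 3 4 5 2.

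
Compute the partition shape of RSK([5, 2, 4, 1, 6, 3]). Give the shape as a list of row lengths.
Row-insert each entry into an empty tableau.

After inserting 5: P = [[5]].
After inserting 2: P = [[2], [5]].
After inserting 4: P = [[2, 4], [5]].
After inserting 1: P = [[1, 4], [2], [5]].
After inserting 6: P = [[1, 4, 6], [2], [5]].
After inserting 3: P = [[1, 3, 6], [2, 4], [5]].

The final insertion tableau P = [[1, 3, 6], [2, 4], [5]] has shape [3, 2, 1].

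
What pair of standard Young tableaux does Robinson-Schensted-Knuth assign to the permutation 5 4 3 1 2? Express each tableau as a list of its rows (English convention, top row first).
Insert each entry of the permutation into P by Schensted row insertion, recording in Q the position of each new cell.

Insert 5: appended to row 1. P = [[5]].
Insert 4: 4 bumps 5 from row 1; 5 starts row 2. P = [[4], [5]].
Insert 3: 3 bumps 4 from row 1; 4 bumps 5 from row 2; 5 starts row 3. P = [[3], [4], [5]].
Insert 1: 1 bumps 3 from row 1; 3 bumps 4 from row 2; 4 bumps 5 from row 3; 5 starts row 4. P = [[1], [3], [4], [5]].
Insert 2: appended to row 1. P = [[1, 2], [3], [4], [5]].

So P = [[1, 2], [3], [4], [5]], Q = [[1, 5], [2], [3], [4]].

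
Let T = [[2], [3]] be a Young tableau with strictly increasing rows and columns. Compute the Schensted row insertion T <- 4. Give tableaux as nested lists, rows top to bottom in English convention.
[[2, 4], [3]]

4 is larger than every entry of row 1, so it is appended to row 1. The new tableau is [[2, 4], [3]].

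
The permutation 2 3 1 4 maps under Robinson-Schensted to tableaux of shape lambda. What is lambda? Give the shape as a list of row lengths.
Row-insert each entry into an empty tableau.

After inserting 2: P = [[2]].
After inserting 3: P = [[2, 3]].
After inserting 1: P = [[1, 3], [2]].
After inserting 4: P = [[1, 3, 4], [2]].

The final insertion tableau P = [[1, 3, 4], [2]] has shape [3, 1].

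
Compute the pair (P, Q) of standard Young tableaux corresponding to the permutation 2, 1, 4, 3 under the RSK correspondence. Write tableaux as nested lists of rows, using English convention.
P = [[1, 3], [2, 4]], Q = [[1, 3], [2, 4]]

Insert each entry of the permutation into P by Schensted row insertion, recording in Q the position of each new cell.

Insert 2: appended to row 1. P = [[2]], Q = [[1]].
Insert 1: 1 bumps 2 from row 1; 2 starts row 2. P = [[1], [2]], Q = [[1], [2]].
Insert 4: appended to row 1. P = [[1, 4], [2]], Q = [[1, 3], [2]].
Insert 3: 3 bumps 4 from row 1; 4 appends to row 2. P = [[1, 3], [2, 4]], Q = [[1, 3], [2, 4]].

So P = [[1, 3], [2, 4]], Q = [[1, 3], [2, 4]].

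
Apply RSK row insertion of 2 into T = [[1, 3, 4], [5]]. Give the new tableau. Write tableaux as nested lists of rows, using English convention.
In row 1, 2 replaces 3 (the leftmost entry greater than 2); 3 is bumped to row 2. In row 2, 3 replaces 5 (the leftmost entry greater than 3); 5 is bumped to row 3. 5 starts a new row 3. The new tableau is [[1, 2, 4], [3], [5]].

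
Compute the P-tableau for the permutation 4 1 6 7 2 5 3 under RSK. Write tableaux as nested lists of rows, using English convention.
P = [[1, 2, 3], [4, 5, 7], [6]]

Insert 4: appended to row 1. P = [[4]].
Insert 1: 1 bumps 4 from row 1; 4 starts row 2. P = [[1], [4]].
Insert 6: appended to row 1. P = [[1, 6], [4]].
Insert 7: appended to row 1. P = [[1, 6, 7], [4]].
Insert 2: 2 bumps 6 from row 1; 6 appends to row 2. P = [[1, 2, 7], [4, 6]].
Insert 5: 5 bumps 7 from row 1; 7 appends to row 2. P = [[1, 2, 5], [4, 6, 7]].
Insert 3: 3 bumps 5 from row 1; 5 bumps 6 from row 2; 6 starts row 3. P = [[1, 2, 3], [4, 5, 7], [6]].

So P = [[1, 2, 3], [4, 5, 7], [6]].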